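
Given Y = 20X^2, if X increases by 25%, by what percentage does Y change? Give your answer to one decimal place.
56.3%

For Y = 20X^2:
If X → X(1 + 0.25)
Then Y → Y · (1 + 0.25)^2
     = Y · 1.5625

Percentage change = ((1 + 0.25)^2 − 1) × 100% ≈ 56.3%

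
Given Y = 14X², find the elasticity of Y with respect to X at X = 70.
Elasticity = 2

Elasticity = (dY/dX) · (X/Y)

dY/dX = 28·X
At X = 70: dY/dX = 1960, Y = 68600

Elasticity = 1960 · (70 / 68600) = 2

Interpretation: for a small percentage change in X, the percentage change in Y is approximately 2.00 times as large.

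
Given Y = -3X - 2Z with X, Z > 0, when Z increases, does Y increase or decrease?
Y decreases

Taking the partial derivative:
∂Y/∂Z = -2

∂Y/∂Z = -2 < 0 (assuming positive values)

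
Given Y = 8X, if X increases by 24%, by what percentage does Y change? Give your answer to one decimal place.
24.0%

For Y = 8X:
If X → X(1 + 0.24)
Then Y → Y · (1 + 0.24)^1
     = Y · 1.2400

Percentage change = ((1 + 0.24)^1 − 1) × 100% = 24.0%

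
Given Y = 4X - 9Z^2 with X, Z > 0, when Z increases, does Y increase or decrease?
Y decreases

Taking the partial derivative:
∂Y/∂Z = -18Z

∂Y/∂Z = -18Z < 0 (assuming positive values)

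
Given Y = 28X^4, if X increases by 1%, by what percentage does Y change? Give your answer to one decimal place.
4.1%

For Y = 28X^4:
If X → X(1 + 0.01)
Then Y → Y · (1 + 0.01)^4
     ≈ Y · 1.0406

Percentage change = ((1 + 0.01)^4 − 1) × 100% ≈ 4.1%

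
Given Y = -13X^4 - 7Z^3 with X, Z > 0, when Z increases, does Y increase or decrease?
Y decreases

Taking the partial derivative:
∂Y/∂Z = -21Z^2

∂Y/∂Z = -21Z^2 < 0 (assuming positive values)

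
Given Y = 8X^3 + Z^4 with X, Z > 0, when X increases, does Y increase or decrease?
Y increases

Taking the partial derivative:
∂Y/∂X = 24X^2

∂Y/∂X = 24X^2 > 0 (assuming positive values)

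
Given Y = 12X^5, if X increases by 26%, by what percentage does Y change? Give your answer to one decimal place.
217.6%

For Y = 12X^5:
If X → X(1 + 0.26)
Then Y → Y · (1 + 0.26)^5
     ≈ Y · 3.1758

Percentage change = ((1 + 0.26)^5 − 1) × 100% ≈ 217.6%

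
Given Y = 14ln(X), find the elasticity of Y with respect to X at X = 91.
Elasticity = 1/ln(91) ≈ 0.2217

Elasticity = (dY/dX) · (X/Y)

dY/dX = 14/X
At X = 91: dY/dX = 2/13, Y = 14·ln(91)

Elasticity = (2/13) · (91 / (14·ln(91))) = 1/ln(91) ≈ 0.2217

Interpretation: for a small percentage change in X, the percentage change in Y is approximately 0.22 times as large.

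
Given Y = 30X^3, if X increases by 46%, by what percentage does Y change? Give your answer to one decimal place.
211.2%

For Y = 30X^3:
If X → X(1 + 0.46)
Then Y → Y · (1 + 0.46)^3
     ≈ Y · 3.1121

Percentage change = ((1 + 0.46)^3 − 1) × 100% ≈ 211.2%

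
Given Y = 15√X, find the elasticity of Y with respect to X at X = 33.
Elasticity = 1/2

Elasticity = (dY/dX) · (X/Y)

dY/dX = 15/(2·√X)
At X = 33: dY/dX = 5·√33/22, Y = 15·√33

Elasticity = (5·√33/22) · (33 / (15·√33)) = 1/2

Interpretation: for a small percentage change in X, the percentage change in Y is approximately 0.50 times as large.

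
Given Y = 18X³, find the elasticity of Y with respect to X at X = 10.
Elasticity = 3

Elasticity = (dY/dX) · (X/Y)

dY/dX = 54·X²
At X = 10: dY/dX = 5400, Y = 18000

Elasticity = 5400 · (10 / 18000) = 3

Interpretation: for a small percentage change in X, the percentage change in Y is approximately 3.00 times as large.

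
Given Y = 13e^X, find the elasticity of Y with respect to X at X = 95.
Elasticity = 95

Elasticity = (dY/dX) · (X/Y)

dY/dX = 13·e^X
At X = 95: dY/dX = 13·e^95, Y = 13·e^95

Elasticity = (13·e^95) · (95 / (13·e^95)) = 95

Interpretation: for a small percentage change in X, the percentage change in Y is approximately 95.00 times as large.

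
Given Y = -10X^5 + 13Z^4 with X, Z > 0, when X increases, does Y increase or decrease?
Y decreases

Taking the partial derivative:
∂Y/∂X = -50X^4

∂Y/∂X = -50X^4 < 0 (assuming positive values)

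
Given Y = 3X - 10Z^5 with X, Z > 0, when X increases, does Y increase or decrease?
Y increases

Taking the partial derivative:
∂Y/∂X = 3

∂Y/∂X = 3 > 0 (assuming positive values)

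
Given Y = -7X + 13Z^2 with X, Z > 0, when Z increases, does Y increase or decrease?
Y increases

Taking the partial derivative:
∂Y/∂Z = 26Z

∂Y/∂Z = 26Z > 0 (assuming positive values)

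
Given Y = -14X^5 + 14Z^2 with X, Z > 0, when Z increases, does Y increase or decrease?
Y increases

Taking the partial derivative:
∂Y/∂Z = 28Z

∂Y/∂Z = 28Z > 0 (assuming positive values)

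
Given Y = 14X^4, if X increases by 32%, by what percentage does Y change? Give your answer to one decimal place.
203.6%

For Y = 14X^4:
If X → X(1 + 0.32)
Then Y → Y · (1 + 0.32)^4
     ≈ Y · 3.0360

Percentage change = ((1 + 0.32)^4 − 1) × 100% ≈ 203.6%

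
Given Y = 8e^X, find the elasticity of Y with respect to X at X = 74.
Elasticity = 74

Elasticity = (dY/dX) · (X/Y)

dY/dX = 8·e^X
At X = 74: dY/dX = 8·e^74, Y = 8·e^74

Elasticity = (8·e^74) · (74 / (8·e^74)) = 74

Interpretation: for a small percentage change in X, the percentage change in Y is approximately 74.00 times as large.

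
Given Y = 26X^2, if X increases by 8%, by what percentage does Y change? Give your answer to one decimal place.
16.6%

For Y = 26X^2:
If X → X(1 + 0.08)
Then Y → Y · (1 + 0.08)^2
     = Y · 1.1664

Percentage change = ((1 + 0.08)^2 − 1) × 100% ≈ 16.6%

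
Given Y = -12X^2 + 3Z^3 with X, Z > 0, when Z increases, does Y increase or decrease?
Y increases

Taking the partial derivative:
∂Y/∂Z = 9Z^2

∂Y/∂Z = 9Z^2 > 0 (assuming positive values)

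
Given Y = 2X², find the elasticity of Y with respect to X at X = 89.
Elasticity = 2

Elasticity = (dY/dX) · (X/Y)

dY/dX = 4·X
At X = 89: dY/dX = 356, Y = 15842

Elasticity = 356 · (89 / 15842) = 2

Interpretation: for a small percentage change in X, the percentage change in Y is approximately 2.00 times as large.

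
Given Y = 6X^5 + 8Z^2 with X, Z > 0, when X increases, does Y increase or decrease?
Y increases

Taking the partial derivative:
∂Y/∂X = 30X^4

∂Y/∂X = 30X^4 > 0 (assuming positive values)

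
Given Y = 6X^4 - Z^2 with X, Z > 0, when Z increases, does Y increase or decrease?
Y decreases

Taking the partial derivative:
∂Y/∂Z = -2Z

∂Y/∂Z = -2Z < 0 (assuming positive values)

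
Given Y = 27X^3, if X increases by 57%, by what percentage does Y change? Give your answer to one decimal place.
287.0%

For Y = 27X^3:
If X → X(1 + 0.57)
Then Y → Y · (1 + 0.57)^3
     ≈ Y · 3.8699

Percentage change = ((1 + 0.57)^3 − 1) × 100% ≈ 287.0%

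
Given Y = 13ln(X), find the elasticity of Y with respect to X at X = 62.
Elasticity = 1/ln(62) ≈ 0.2423

Elasticity = (dY/dX) · (X/Y)

dY/dX = 13/X
At X = 62: dY/dX = 13/62, Y = 13·ln(62)

Elasticity = (13/62) · (62 / (13·ln(62))) = 1/ln(62) ≈ 0.2423

Interpretation: for a small percentage change in X, the percentage change in Y is approximately 0.24 times as large.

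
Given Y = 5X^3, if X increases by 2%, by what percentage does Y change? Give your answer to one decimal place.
6.1%

For Y = 5X^3:
If X → X(1 + 0.02)
Then Y → Y · (1 + 0.02)^3
     ≈ Y · 1.0612

Percentage change = ((1 + 0.02)^3 − 1) × 100% ≈ 6.1%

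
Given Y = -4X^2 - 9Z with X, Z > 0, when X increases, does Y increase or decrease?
Y decreases

Taking the partial derivative:
∂Y/∂X = -8X

∂Y/∂X = -8X < 0 (assuming positive values)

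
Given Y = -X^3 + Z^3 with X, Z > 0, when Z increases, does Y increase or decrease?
Y increases

Taking the partial derivative:
∂Y/∂Z = 3Z^2

∂Y/∂Z = 3Z^2 > 0 (assuming positive values)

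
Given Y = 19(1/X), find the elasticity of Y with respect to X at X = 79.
Elasticity = -1

Elasticity = (dY/dX) · (X/Y)

dY/dX = -19/X²
At X = 79: dY/dX = -19/6241, Y = 19/79

Elasticity = (-19/6241) · (79 / (19/79)) = -1

Interpretation: for a small percentage change in X, the percentage change in Y is approximately -1.00 times as large.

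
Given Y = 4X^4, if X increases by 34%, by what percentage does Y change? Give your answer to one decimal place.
222.4%

For Y = 4X^4:
If X → X(1 + 0.34)
Then Y → Y · (1 + 0.34)^4
     ≈ Y · 3.2242

Percentage change = ((1 + 0.34)^4 − 1) × 100% ≈ 222.4%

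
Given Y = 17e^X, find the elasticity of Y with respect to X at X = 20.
Elasticity = 20

Elasticity = (dY/dX) · (X/Y)

dY/dX = 17·e^X
At X = 20: dY/dX = 17·e^20, Y = 17·e^20

Elasticity = (17·e^20) · (20 / (17·e^20)) = 20

Interpretation: for a small percentage change in X, the percentage change in Y is approximately 20.00 times as large.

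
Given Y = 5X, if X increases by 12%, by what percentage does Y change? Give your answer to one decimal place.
12.0%

For Y = 5X:
If X → X(1 + 0.12)
Then Y → Y · (1 + 0.12)^1
     = Y · 1.1200

Percentage change = ((1 + 0.12)^1 − 1) × 100% = 12.0%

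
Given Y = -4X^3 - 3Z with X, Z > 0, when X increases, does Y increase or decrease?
Y decreases

Taking the partial derivative:
∂Y/∂X = -12X^2

∂Y/∂X = -12X^2 < 0 (assuming positive values)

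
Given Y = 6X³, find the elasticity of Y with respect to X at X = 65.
Elasticity = 3

Elasticity = (dY/dX) · (X/Y)

dY/dX = 18·X²
At X = 65: dY/dX = 76050, Y = 1647750

Elasticity = 76050 · (65 / 1647750) = 3

Interpretation: for a small percentage change in X, the percentage change in Y is approximately 3.00 times as large.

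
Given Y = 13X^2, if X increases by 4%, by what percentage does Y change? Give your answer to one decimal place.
8.2%

For Y = 13X^2:
If X → X(1 + 0.04)
Then Y → Y · (1 + 0.04)^2
     = Y · 1.0816

Percentage change = ((1 + 0.04)^2 − 1) × 100% ≈ 8.2%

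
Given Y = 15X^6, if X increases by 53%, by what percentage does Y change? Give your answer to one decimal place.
1182.8%

For Y = 15X^6:
If X → X(1 + 0.53)
Then Y → Y · (1 + 0.53)^6
     ≈ Y · 12.8277

Percentage change = ((1 + 0.53)^6 − 1) × 100% ≈ 1182.8%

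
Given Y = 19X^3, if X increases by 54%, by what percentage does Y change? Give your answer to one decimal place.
265.2%

For Y = 19X^3:
If X → X(1 + 0.54)
Then Y → Y · (1 + 0.54)^3
     ≈ Y · 3.6523

Percentage change = ((1 + 0.54)^3 − 1) × 100% ≈ 265.2%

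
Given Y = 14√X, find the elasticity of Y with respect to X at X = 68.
Elasticity = 1/2

Elasticity = (dY/dX) · (X/Y)

dY/dX = 7/√X
At X = 68: dY/dX = 7·√17/34, Y = 28·√17

Elasticity = (7·√17/34) · (68 / (28·√17)) = 1/2

Interpretation: for a small percentage change in X, the percentage change in Y is approximately 0.50 times as large.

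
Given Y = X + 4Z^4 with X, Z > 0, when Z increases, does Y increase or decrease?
Y increases

Taking the partial derivative:
∂Y/∂Z = 16Z^3

∂Y/∂Z = 16Z^3 > 0 (assuming positive values)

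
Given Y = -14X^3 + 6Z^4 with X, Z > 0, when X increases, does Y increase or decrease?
Y decreases

Taking the partial derivative:
∂Y/∂X = -42X^2

∂Y/∂X = -42X^2 < 0 (assuming positive values)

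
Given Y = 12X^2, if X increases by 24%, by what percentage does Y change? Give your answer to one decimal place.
53.8%

For Y = 12X^2:
If X → X(1 + 0.24)
Then Y → Y · (1 + 0.24)^2
     = Y · 1.5376

Percentage change = ((1 + 0.24)^2 − 1) × 100% ≈ 53.8%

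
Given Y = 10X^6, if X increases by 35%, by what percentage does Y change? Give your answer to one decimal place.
505.3%

For Y = 10X^6:
If X → X(1 + 0.35)
Then Y → Y · (1 + 0.35)^6
     ≈ Y · 6.0534

Percentage change = ((1 + 0.35)^6 − 1) × 100% ≈ 505.3%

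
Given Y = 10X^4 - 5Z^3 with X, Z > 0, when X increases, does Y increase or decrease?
Y increases

Taking the partial derivative:
∂Y/∂X = 40X^3

∂Y/∂X = 40X^3 > 0 (assuming positive values)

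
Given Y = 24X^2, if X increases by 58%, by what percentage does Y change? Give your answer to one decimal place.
149.6%

For Y = 24X^2:
If X → X(1 + 0.58)
Then Y → Y · (1 + 0.58)^2
     = Y · 2.4964

Percentage change = ((1 + 0.58)^2 − 1) × 100% ≈ 149.6%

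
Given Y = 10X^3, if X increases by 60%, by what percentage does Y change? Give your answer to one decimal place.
309.6%

For Y = 10X^3:
If X → X(1 + 0.6)
Then Y → Y · (1 + 0.6)^3
     = Y · 4.0960

Percentage change = ((1 + 0.6)^3 − 1) × 100% = 309.6%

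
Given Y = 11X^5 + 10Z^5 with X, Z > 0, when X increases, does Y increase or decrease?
Y increases

Taking the partial derivative:
∂Y/∂X = 55X^4

∂Y/∂X = 55X^4 > 0 (assuming positive values)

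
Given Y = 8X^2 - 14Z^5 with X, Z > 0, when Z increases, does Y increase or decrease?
Y decreases

Taking the partial derivative:
∂Y/∂Z = -70Z^4

∂Y/∂Z = -70Z^4 < 0 (assuming positive values)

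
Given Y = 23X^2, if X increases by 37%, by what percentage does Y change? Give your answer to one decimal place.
87.7%

For Y = 23X^2:
If X → X(1 + 0.37)
Then Y → Y · (1 + 0.37)^2
     = Y · 1.8769

Percentage change = ((1 + 0.37)^2 − 1) × 100% ≈ 87.7%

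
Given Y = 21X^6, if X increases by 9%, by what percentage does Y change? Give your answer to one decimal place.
67.7%

For Y = 21X^6:
If X → X(1 + 0.09)
Then Y → Y · (1 + 0.09)^6
     ≈ Y · 1.6771

Percentage change = ((1 + 0.09)^6 − 1) × 100% ≈ 67.7%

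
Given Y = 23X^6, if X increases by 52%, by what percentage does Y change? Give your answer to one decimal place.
1133.3%

For Y = 23X^6:
If X → X(1 + 0.52)
Then Y → Y · (1 + 0.52)^6
     ≈ Y · 12.3328

Percentage change = ((1 + 0.52)^6 − 1) × 100% ≈ 1133.3%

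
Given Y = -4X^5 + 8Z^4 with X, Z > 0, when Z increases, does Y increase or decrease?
Y increases

Taking the partial derivative:
∂Y/∂Z = 32Z^3

∂Y/∂Z = 32Z^3 > 0 (assuming positive values)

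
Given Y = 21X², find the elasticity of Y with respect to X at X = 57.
Elasticity = 2

Elasticity = (dY/dX) · (X/Y)

dY/dX = 42·X
At X = 57: dY/dX = 2394, Y = 68229

Elasticity = 2394 · (57 / 68229) = 2

Interpretation: for a small percentage change in X, the percentage change in Y is approximately 2.00 times as large.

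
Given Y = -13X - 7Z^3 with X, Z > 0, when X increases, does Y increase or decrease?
Y decreases

Taking the partial derivative:
∂Y/∂X = -13

∂Y/∂X = -13 < 0 (assuming positive values)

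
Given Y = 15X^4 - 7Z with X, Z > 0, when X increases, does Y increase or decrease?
Y increases

Taking the partial derivative:
∂Y/∂X = 60X^3

∂Y/∂X = 60X^3 > 0 (assuming positive values)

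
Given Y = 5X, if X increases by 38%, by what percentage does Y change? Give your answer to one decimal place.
38.0%

For Y = 5X:
If X → X(1 + 0.38)
Then Y → Y · (1 + 0.38)^1
     = Y · 1.3800

Percentage change = ((1 + 0.38)^1 − 1) × 100% = 38.0%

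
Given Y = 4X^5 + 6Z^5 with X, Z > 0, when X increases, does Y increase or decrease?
Y increases

Taking the partial derivative:
∂Y/∂X = 20X^4

∂Y/∂X = 20X^4 > 0 (assuming positive values)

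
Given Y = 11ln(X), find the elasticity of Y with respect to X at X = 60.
Elasticity = 1/ln(60) ≈ 0.2442

Elasticity = (dY/dX) · (X/Y)

dY/dX = 11/X
At X = 60: dY/dX = 11/60, Y = 11·ln(60)

Elasticity = (11/60) · (60 / (11·ln(60))) = 1/ln(60) ≈ 0.2442

Interpretation: for a small percentage change in X, the percentage change in Y is approximately 0.24 times as large.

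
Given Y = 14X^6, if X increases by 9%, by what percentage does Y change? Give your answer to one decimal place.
67.7%

For Y = 14X^6:
If X → X(1 + 0.09)
Then Y → Y · (1 + 0.09)^6
     ≈ Y · 1.6771

Percentage change = ((1 + 0.09)^6 − 1) × 100% ≈ 67.7%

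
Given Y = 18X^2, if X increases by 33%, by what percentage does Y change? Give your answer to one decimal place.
76.9%

For Y = 18X^2:
If X → X(1 + 0.33)
Then Y → Y · (1 + 0.33)^2
     = Y · 1.7689

Percentage change = ((1 + 0.33)^2 − 1) × 100% ≈ 76.9%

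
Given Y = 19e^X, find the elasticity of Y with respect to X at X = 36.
Elasticity = 36

Elasticity = (dY/dX) · (X/Y)

dY/dX = 19·e^X
At X = 36: dY/dX = 19·e^36, Y = 19·e^36

Elasticity = (19·e^36) · (36 / (19·e^36)) = 36

Interpretation: for a small percentage change in X, the percentage change in Y is approximately 36.00 times as large.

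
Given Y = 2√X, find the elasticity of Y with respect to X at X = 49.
Elasticity = 1/2

Elasticity = (dY/dX) · (X/Y)

dY/dX = 1/√X
At X = 49: dY/dX = 1/7, Y = 14

Elasticity = (1/7) · (49 / 14) = 1/2

Interpretation: for a small percentage change in X, the percentage change in Y is approximately 0.50 times as large.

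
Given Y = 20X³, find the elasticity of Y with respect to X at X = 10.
Elasticity = 3

Elasticity = (dY/dX) · (X/Y)

dY/dX = 60·X²
At X = 10: dY/dX = 6000, Y = 20000

Elasticity = 6000 · (10 / 20000) = 3

Interpretation: for a small percentage change in X, the percentage change in Y is approximately 3.00 times as large.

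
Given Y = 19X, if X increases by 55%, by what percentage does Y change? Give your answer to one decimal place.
55.0%

For Y = 19X:
If X → X(1 + 0.55)
Then Y → Y · (1 + 0.55)^1
     = Y · 1.5500

Percentage change = ((1 + 0.55)^1 − 1) × 100% = 55.0%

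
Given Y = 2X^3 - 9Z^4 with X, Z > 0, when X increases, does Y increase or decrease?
Y increases

Taking the partial derivative:
∂Y/∂X = 6X^2

∂Y/∂X = 6X^2 > 0 (assuming positive values)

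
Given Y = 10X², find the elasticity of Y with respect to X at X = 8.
Elasticity = 2

Elasticity = (dY/dX) · (X/Y)

dY/dX = 20·X
At X = 8: dY/dX = 160, Y = 640

Elasticity = 160 · (8 / 640) = 2

Interpretation: for a small percentage change in X, the percentage change in Y is approximately 2.00 times as large.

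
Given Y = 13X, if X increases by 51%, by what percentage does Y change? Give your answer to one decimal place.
51.0%

For Y = 13X:
If X → X(1 + 0.51)
Then Y → Y · (1 + 0.51)^1
     = Y · 1.5100

Percentage change = ((1 + 0.51)^1 − 1) × 100% = 51.0%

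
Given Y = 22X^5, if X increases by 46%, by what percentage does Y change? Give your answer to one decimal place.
563.4%

For Y = 22X^5:
If X → X(1 + 0.46)
Then Y → Y · (1 + 0.46)^5
     ≈ Y · 6.6338

Percentage change = ((1 + 0.46)^5 − 1) × 100% ≈ 563.4%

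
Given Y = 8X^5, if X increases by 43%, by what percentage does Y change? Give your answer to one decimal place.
498.0%

For Y = 8X^5:
If X → X(1 + 0.43)
Then Y → Y · (1 + 0.43)^5
     ≈ Y · 5.9797

Percentage change = ((1 + 0.43)^5 − 1) × 100% ≈ 498.0%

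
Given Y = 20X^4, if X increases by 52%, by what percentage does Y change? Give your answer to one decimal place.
433.8%

For Y = 20X^4:
If X → X(1 + 0.52)
Then Y → Y · (1 + 0.52)^4
     ≈ Y · 5.3379

Percentage change = ((1 + 0.52)^4 − 1) × 100% ≈ 433.8%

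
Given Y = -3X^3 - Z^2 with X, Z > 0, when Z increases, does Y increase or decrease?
Y decreases

Taking the partial derivative:
∂Y/∂Z = -2Z

∂Y/∂Z = -2Z < 0 (assuming positive values)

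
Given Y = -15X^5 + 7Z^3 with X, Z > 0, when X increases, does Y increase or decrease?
Y decreases

Taking the partial derivative:
∂Y/∂X = -75X^4

∂Y/∂X = -75X^4 < 0 (assuming positive values)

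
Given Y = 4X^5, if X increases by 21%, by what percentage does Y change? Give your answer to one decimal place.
159.4%

For Y = 4X^5:
If X → X(1 + 0.21)
Then Y → Y · (1 + 0.21)^5
     ≈ Y · 2.5937

Percentage change = ((1 + 0.21)^5 − 1) × 100% ≈ 159.4%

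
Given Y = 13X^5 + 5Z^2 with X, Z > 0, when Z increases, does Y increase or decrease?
Y increases

Taking the partial derivative:
∂Y/∂Z = 10Z

∂Y/∂Z = 10Z > 0 (assuming positive values)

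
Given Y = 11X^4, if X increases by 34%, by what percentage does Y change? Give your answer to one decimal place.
222.4%

For Y = 11X^4:
If X → X(1 + 0.34)
Then Y → Y · (1 + 0.34)^4
     ≈ Y · 3.2242

Percentage change = ((1 + 0.34)^4 − 1) × 100% ≈ 222.4%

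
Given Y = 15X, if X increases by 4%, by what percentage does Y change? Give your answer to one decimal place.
4.0%

For Y = 15X:
If X → X(1 + 0.04)
Then Y → Y · (1 + 0.04)^1
     = Y · 1.0400

Percentage change = ((1 + 0.04)^1 − 1) × 100% = 4.0%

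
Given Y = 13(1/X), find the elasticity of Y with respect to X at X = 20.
Elasticity = -1

Elasticity = (dY/dX) · (X/Y)

dY/dX = -13/X²
At X = 20: dY/dX = -13/400, Y = 13/20

Elasticity = (-13/400) · (20 / (13/20)) = -1

Interpretation: for a small percentage change in X, the percentage change in Y is approximately -1.00 times as large.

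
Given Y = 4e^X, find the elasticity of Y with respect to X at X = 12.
Elasticity = 12

Elasticity = (dY/dX) · (X/Y)

dY/dX = 4·e^X
At X = 12: dY/dX = 4·e^12, Y = 4·e^12

Elasticity = (4·e^12) · (12 / (4·e^12)) = 12

Interpretation: for a small percentage change in X, the percentage change in Y is approximately 12.00 times as large.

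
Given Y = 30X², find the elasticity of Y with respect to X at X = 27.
Elasticity = 2

Elasticity = (dY/dX) · (X/Y)

dY/dX = 60·X
At X = 27: dY/dX = 1620, Y = 21870

Elasticity = 1620 · (27 / 21870) = 2

Interpretation: for a small percentage change in X, the percentage change in Y is approximately 2.00 times as large.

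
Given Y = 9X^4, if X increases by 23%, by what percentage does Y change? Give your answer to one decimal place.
128.9%

For Y = 9X^4:
If X → X(1 + 0.23)
Then Y → Y · (1 + 0.23)^4
     ≈ Y · 2.2889

Percentage change = ((1 + 0.23)^4 − 1) × 100% ≈ 128.9%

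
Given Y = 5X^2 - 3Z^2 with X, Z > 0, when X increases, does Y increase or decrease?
Y increases

Taking the partial derivative:
∂Y/∂X = 10X

∂Y/∂X = 10X > 0 (assuming positive values)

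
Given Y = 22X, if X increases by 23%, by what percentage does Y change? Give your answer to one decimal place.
23.0%

For Y = 22X:
If X → X(1 + 0.23)
Then Y → Y · (1 + 0.23)^1
     = Y · 1.2300

Percentage change = ((1 + 0.23)^1 − 1) × 100% = 23.0%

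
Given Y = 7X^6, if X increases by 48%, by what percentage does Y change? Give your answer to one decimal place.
950.9%

For Y = 7X^6:
If X → X(1 + 0.48)
Then Y → Y · (1 + 0.48)^6
     ≈ Y · 10.5092

Percentage change = ((1 + 0.48)^6 − 1) × 100% ≈ 950.9%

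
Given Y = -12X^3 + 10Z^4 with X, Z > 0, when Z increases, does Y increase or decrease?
Y increases

Taking the partial derivative:
∂Y/∂Z = 40Z^3

∂Y/∂Z = 40Z^3 > 0 (assuming positive values)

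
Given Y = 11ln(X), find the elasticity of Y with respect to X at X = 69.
Elasticity = 1/ln(69) ≈ 0.2362

Elasticity = (dY/dX) · (X/Y)

dY/dX = 11/X
At X = 69: dY/dX = 11/69, Y = 11·ln(69)

Elasticity = (11/69) · (69 / (11·ln(69))) = 1/ln(69) ≈ 0.2362

Interpretation: for a small percentage change in X, the percentage change in Y is approximately 0.24 times as large.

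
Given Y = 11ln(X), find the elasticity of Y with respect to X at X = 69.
Elasticity = 1/ln(69) ≈ 0.2362

Elasticity = (dY/dX) · (X/Y)

dY/dX = 11/X
At X = 69: dY/dX = 11/69, Y = 11·ln(69)

Elasticity = (11/69) · (69 / (11·ln(69))) = 1/ln(69) ≈ 0.2362

Interpretation: for a small percentage change in X, the percentage change in Y is approximately 0.24 times as large.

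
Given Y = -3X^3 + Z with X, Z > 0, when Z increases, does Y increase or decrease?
Y increases

Taking the partial derivative:
∂Y/∂Z = 1

∂Y/∂Z = 1 > 0 (assuming positive values)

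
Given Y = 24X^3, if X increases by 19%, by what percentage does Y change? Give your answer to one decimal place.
68.5%

For Y = 24X^3:
If X → X(1 + 0.19)
Then Y → Y · (1 + 0.19)^3
     ≈ Y · 1.6852

Percentage change = ((1 + 0.19)^3 − 1) × 100% ≈ 68.5%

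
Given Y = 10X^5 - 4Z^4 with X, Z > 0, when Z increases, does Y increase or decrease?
Y decreases

Taking the partial derivative:
∂Y/∂Z = -16Z^3

∂Y/∂Z = -16Z^3 < 0 (assuming positive values)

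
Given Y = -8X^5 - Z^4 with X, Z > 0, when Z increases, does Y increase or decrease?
Y decreases

Taking the partial derivative:
∂Y/∂Z = -4Z^3

∂Y/∂Z = -4Z^3 < 0 (assuming positive values)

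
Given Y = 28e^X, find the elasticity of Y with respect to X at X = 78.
Elasticity = 78

Elasticity = (dY/dX) · (X/Y)

dY/dX = 28·e^X
At X = 78: dY/dX = 28·e^78, Y = 28·e^78

Elasticity = (28·e^78) · (78 / (28·e^78)) = 78

Interpretation: for a small percentage change in X, the percentage change in Y is approximately 78.00 times as large.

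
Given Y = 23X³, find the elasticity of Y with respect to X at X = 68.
Elasticity = 3

Elasticity = (dY/dX) · (X/Y)

dY/dX = 69·X²
At X = 68: dY/dX = 319056, Y = 7231936

Elasticity = 319056 · (68 / 7231936) = 3

Interpretation: for a small percentage change in X, the percentage change in Y is approximately 3.00 times as large.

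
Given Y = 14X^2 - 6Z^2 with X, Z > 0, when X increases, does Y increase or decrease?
Y increases

Taking the partial derivative:
∂Y/∂X = 28X

∂Y/∂X = 28X > 0 (assuming positive values)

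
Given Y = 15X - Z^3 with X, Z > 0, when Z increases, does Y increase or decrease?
Y decreases

Taking the partial derivative:
∂Y/∂Z = -3Z^2

∂Y/∂Z = -3Z^2 < 0 (assuming positive values)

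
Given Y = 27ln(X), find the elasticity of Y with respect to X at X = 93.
Elasticity = 1/ln(93) ≈ 0.2206

Elasticity = (dY/dX) · (X/Y)

dY/dX = 27/X
At X = 93: dY/dX = 9/31, Y = 27·ln(93)

Elasticity = (9/31) · (93 / (27·ln(93))) = 1/ln(93) ≈ 0.2206

Interpretation: for a small percentage change in X, the percentage change in Y is approximately 0.22 times as large.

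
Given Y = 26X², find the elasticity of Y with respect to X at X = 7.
Elasticity = 2

Elasticity = (dY/dX) · (X/Y)

dY/dX = 52·X
At X = 7: dY/dX = 364, Y = 1274

Elasticity = 364 · (7 / 1274) = 2

Interpretation: for a small percentage change in X, the percentage change in Y is approximately 2.00 times as large.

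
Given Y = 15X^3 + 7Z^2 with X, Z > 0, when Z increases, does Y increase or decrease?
Y increases

Taking the partial derivative:
∂Y/∂Z = 14Z

∂Y/∂Z = 14Z > 0 (assuming positive values)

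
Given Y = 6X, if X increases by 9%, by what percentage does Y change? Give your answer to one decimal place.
9.0%

For Y = 6X:
If X → X(1 + 0.09)
Then Y → Y · (1 + 0.09)^1
     = Y · 1.0900

Percentage change = ((1 + 0.09)^1 − 1) × 100% = 9.0%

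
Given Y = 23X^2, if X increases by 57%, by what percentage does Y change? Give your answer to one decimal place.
146.5%

For Y = 23X^2:
If X → X(1 + 0.57)
Then Y → Y · (1 + 0.57)^2
     = Y · 2.4649

Percentage change = ((1 + 0.57)^2 − 1) × 100% ≈ 146.5%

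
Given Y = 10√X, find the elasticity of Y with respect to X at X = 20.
Elasticity = 1/2

Elasticity = (dY/dX) · (X/Y)

dY/dX = 5/√X
At X = 20: dY/dX = √5/2, Y = 20·√5

Elasticity = (√5/2) · (20 / (20·√5)) = 1/2

Interpretation: for a small percentage change in X, the percentage change in Y is approximately 0.50 times as large.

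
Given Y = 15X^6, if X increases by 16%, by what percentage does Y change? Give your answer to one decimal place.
143.6%

For Y = 15X^6:
If X → X(1 + 0.16)
Then Y → Y · (1 + 0.16)^6
     ≈ Y · 2.4364

Percentage change = ((1 + 0.16)^6 − 1) × 100% ≈ 143.6%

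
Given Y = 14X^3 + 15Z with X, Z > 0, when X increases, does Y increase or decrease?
Y increases

Taking the partial derivative:
∂Y/∂X = 42X^2

∂Y/∂X = 42X^2 > 0 (assuming positive values)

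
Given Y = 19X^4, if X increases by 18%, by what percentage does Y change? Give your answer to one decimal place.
93.9%

For Y = 19X^4:
If X → X(1 + 0.18)
Then Y → Y · (1 + 0.18)^4
     ≈ Y · 1.9388

Percentage change = ((1 + 0.18)^4 − 1) × 100% ≈ 93.9%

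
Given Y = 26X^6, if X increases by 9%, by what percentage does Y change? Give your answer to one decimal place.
67.7%

For Y = 26X^6:
If X → X(1 + 0.09)
Then Y → Y · (1 + 0.09)^6
     ≈ Y · 1.6771

Percentage change = ((1 + 0.09)^6 − 1) × 100% ≈ 67.7%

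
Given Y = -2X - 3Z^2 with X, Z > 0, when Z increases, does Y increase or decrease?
Y decreases

Taking the partial derivative:
∂Y/∂Z = -6Z

∂Y/∂Z = -6Z < 0 (assuming positive values)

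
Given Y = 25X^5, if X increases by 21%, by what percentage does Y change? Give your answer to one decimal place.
159.4%

For Y = 25X^5:
If X → X(1 + 0.21)
Then Y → Y · (1 + 0.21)^5
     ≈ Y · 2.5937

Percentage change = ((1 + 0.21)^5 − 1) × 100% ≈ 159.4%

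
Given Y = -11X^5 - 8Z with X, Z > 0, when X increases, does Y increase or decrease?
Y decreases

Taking the partial derivative:
∂Y/∂X = -55X^4

∂Y/∂X = -55X^4 < 0 (assuming positive values)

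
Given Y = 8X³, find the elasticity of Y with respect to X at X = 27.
Elasticity = 3

Elasticity = (dY/dX) · (X/Y)

dY/dX = 24·X²
At X = 27: dY/dX = 17496, Y = 157464

Elasticity = 17496 · (27 / 157464) = 3

Interpretation: for a small percentage change in X, the percentage change in Y is approximately 3.00 times as large.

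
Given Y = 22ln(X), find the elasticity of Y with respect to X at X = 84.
Elasticity = 1/ln(84) ≈ 0.2257

Elasticity = (dY/dX) · (X/Y)

dY/dX = 22/X
At X = 84: dY/dX = 11/42, Y = 22·ln(84)

Elasticity = (11/42) · (84 / (22·ln(84))) = 1/ln(84) ≈ 0.2257

Interpretation: for a small percentage change in X, the percentage change in Y is approximately 0.23 times as large.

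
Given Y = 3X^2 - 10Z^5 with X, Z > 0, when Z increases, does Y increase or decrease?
Y decreases

Taking the partial derivative:
∂Y/∂Z = -50Z^4

∂Y/∂Z = -50Z^4 < 0 (assuming positive values)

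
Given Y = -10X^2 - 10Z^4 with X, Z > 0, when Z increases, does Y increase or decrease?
Y decreases

Taking the partial derivative:
∂Y/∂Z = -40Z^3

∂Y/∂Z = -40Z^3 < 0 (assuming positive values)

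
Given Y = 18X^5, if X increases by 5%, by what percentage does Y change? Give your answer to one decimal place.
27.6%

For Y = 18X^5:
If X → X(1 + 0.05)
Then Y → Y · (1 + 0.05)^5
     ≈ Y · 1.2763

Percentage change = ((1 + 0.05)^5 − 1) × 100% ≈ 27.6%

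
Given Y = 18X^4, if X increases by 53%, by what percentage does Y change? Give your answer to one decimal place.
448.0%

For Y = 18X^4:
If X → X(1 + 0.53)
Then Y → Y · (1 + 0.53)^4
     ≈ Y · 5.4798

Percentage change = ((1 + 0.53)^4 − 1) × 100% ≈ 448.0%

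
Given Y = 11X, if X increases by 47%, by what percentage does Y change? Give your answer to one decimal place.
47.0%

For Y = 11X:
If X → X(1 + 0.47)
Then Y → Y · (1 + 0.47)^1
     = Y · 1.4700

Percentage change = ((1 + 0.47)^1 − 1) × 100% = 47.0%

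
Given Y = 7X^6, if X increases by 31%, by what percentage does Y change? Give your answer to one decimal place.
405.4%

For Y = 7X^6:
If X → X(1 + 0.31)
Then Y → Y · (1 + 0.31)^6
     ≈ Y · 5.0539

Percentage change = ((1 + 0.31)^6 − 1) × 100% ≈ 405.4%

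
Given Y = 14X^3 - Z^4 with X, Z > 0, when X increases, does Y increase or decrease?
Y increases

Taking the partial derivative:
∂Y/∂X = 42X^2

∂Y/∂X = 42X^2 > 0 (assuming positive values)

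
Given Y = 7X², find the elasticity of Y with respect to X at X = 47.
Elasticity = 2

Elasticity = (dY/dX) · (X/Y)

dY/dX = 14·X
At X = 47: dY/dX = 658, Y = 15463

Elasticity = 658 · (47 / 15463) = 2

Interpretation: for a small percentage change in X, the percentage change in Y is approximately 2.00 times as large.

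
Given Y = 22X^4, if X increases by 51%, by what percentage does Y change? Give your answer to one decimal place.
419.9%

For Y = 22X^4:
If X → X(1 + 0.51)
Then Y → Y · (1 + 0.51)^4
     ≈ Y · 5.1989

Percentage change = ((1 + 0.51)^4 − 1) × 100% ≈ 419.9%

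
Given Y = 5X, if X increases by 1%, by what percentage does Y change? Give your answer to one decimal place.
1.0%

For Y = 5X:
If X → X(1 + 0.01)
Then Y → Y · (1 + 0.01)^1
     = Y · 1.0100

Percentage change = ((1 + 0.01)^1 − 1) × 100% = 1.0%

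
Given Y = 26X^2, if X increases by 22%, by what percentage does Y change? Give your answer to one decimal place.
48.8%

For Y = 26X^2:
If X → X(1 + 0.22)
Then Y → Y · (1 + 0.22)^2
     = Y · 1.4884

Percentage change = ((1 + 0.22)^2 − 1) × 100% ≈ 48.8%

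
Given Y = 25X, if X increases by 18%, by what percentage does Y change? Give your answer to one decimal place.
18.0%

For Y = 25X:
If X → X(1 + 0.18)
Then Y → Y · (1 + 0.18)^1
     = Y · 1.1800

Percentage change = ((1 + 0.18)^1 − 1) × 100% = 18.0%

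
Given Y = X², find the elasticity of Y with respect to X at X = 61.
Elasticity = 2

Elasticity = (dY/dX) · (X/Y)

dY/dX = 2·X
At X = 61: dY/dX = 122, Y = 3721

Elasticity = 122 · (61 / 3721) = 2

Interpretation: for a small percentage change in X, the percentage change in Y is approximately 2.00 times as large.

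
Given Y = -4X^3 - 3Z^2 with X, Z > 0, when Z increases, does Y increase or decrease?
Y decreases

Taking the partial derivative:
∂Y/∂Z = -6Z

∂Y/∂Z = -6Z < 0 (assuming positive values)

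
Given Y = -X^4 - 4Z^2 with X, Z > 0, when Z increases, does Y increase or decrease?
Y decreases

Taking the partial derivative:
∂Y/∂Z = -8Z

∂Y/∂Z = -8Z < 0 (assuming positive values)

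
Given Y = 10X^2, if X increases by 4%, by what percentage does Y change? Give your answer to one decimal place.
8.2%

For Y = 10X^2:
If X → X(1 + 0.04)
Then Y → Y · (1 + 0.04)^2
     = Y · 1.0816

Percentage change = ((1 + 0.04)^2 − 1) × 100% ≈ 8.2%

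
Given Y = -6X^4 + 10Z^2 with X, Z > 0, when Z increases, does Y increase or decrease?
Y increases

Taking the partial derivative:
∂Y/∂Z = 20Z

∂Y/∂Z = 20Z > 0 (assuming positive values)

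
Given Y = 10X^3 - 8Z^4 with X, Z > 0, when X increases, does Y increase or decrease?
Y increases

Taking the partial derivative:
∂Y/∂X = 30X^2

∂Y/∂X = 30X^2 > 0 (assuming positive values)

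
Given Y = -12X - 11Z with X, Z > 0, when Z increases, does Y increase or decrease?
Y decreases

Taking the partial derivative:
∂Y/∂Z = -11

∂Y/∂Z = -11 < 0 (assuming positive values)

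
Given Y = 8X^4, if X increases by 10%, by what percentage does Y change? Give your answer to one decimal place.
46.4%

For Y = 8X^4:
If X → X(1 + 0.1)
Then Y → Y · (1 + 0.1)^4
     = Y · 1.4641

Percentage change = ((1 + 0.1)^4 − 1) × 100% ≈ 46.4%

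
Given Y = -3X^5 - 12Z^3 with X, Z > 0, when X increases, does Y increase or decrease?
Y decreases

Taking the partial derivative:
∂Y/∂X = -15X^4

∂Y/∂X = -15X^4 < 0 (assuming positive values)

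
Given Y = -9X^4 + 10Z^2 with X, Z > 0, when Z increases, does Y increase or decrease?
Y increases

Taking the partial derivative:
∂Y/∂Z = 20Z

∂Y/∂Z = 20Z > 0 (assuming positive values)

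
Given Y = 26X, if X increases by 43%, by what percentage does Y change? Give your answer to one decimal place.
43.0%

For Y = 26X:
If X → X(1 + 0.43)
Then Y → Y · (1 + 0.43)^1
     = Y · 1.4300

Percentage change = ((1 + 0.43)^1 − 1) × 100% = 43.0%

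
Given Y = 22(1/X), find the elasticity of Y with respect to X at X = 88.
Elasticity = -1

Elasticity = (dY/dX) · (X/Y)

dY/dX = -22/X²
At X = 88: dY/dX = -1/352, Y = 1/4

Elasticity = (-1/352) · (88 / (1/4)) = -1

Interpretation: for a small percentage change in X, the percentage change in Y is approximately -1.00 times as large.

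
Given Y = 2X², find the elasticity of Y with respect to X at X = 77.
Elasticity = 2

Elasticity = (dY/dX) · (X/Y)

dY/dX = 4·X
At X = 77: dY/dX = 308, Y = 11858

Elasticity = 308 · (77 / 11858) = 2

Interpretation: for a small percentage change in X, the percentage change in Y is approximately 2.00 times as large.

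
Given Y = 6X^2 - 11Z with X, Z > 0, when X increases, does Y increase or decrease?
Y increases

Taking the partial derivative:
∂Y/∂X = 12X

∂Y/∂X = 12X > 0 (assuming positive values)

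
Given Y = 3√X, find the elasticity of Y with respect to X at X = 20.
Elasticity = 1/2

Elasticity = (dY/dX) · (X/Y)

dY/dX = 3/(2·√X)
At X = 20: dY/dX = 3·√5/20, Y = 6·√5

Elasticity = (3·√5/20) · (20 / (6·√5)) = 1/2

Interpretation: for a small percentage change in X, the percentage change in Y is approximately 0.50 times as large.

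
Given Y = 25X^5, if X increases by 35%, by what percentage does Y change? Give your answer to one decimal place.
348.4%

For Y = 25X^5:
If X → X(1 + 0.35)
Then Y → Y · (1 + 0.35)^5
     ≈ Y · 4.4840

Percentage change = ((1 + 0.35)^5 − 1) × 100% ≈ 348.4%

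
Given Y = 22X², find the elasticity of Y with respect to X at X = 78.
Elasticity = 2

Elasticity = (dY/dX) · (X/Y)

dY/dX = 44·X
At X = 78: dY/dX = 3432, Y = 133848

Elasticity = 3432 · (78 / 133848) = 2

Interpretation: for a small percentage change in X, the percentage change in Y is approximately 2.00 times as large.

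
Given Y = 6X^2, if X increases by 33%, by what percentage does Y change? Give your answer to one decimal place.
76.9%

For Y = 6X^2:
If X → X(1 + 0.33)
Then Y → Y · (1 + 0.33)^2
     = Y · 1.7689

Percentage change = ((1 + 0.33)^2 − 1) × 100% ≈ 76.9%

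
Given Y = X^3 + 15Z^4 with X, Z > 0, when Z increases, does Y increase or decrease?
Y increases

Taking the partial derivative:
∂Y/∂Z = 60Z^3

∂Y/∂Z = 60Z^3 > 0 (assuming positive values)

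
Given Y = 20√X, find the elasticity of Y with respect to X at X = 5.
Elasticity = 1/2

Elasticity = (dY/dX) · (X/Y)

dY/dX = 10/√X
At X = 5: dY/dX = 2·√5, Y = 20·√5

Elasticity = (2·√5) · (5 / (20·√5)) = 1/2

Interpretation: for a small percentage change in X, the percentage change in Y is approximately 0.50 times as large.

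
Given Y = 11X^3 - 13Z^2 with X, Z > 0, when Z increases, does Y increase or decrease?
Y decreases

Taking the partial derivative:
∂Y/∂Z = -26Z

∂Y/∂Z = -26Z < 0 (assuming positive values)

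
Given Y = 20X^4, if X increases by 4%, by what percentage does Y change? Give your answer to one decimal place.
17.0%

For Y = 20X^4:
If X → X(1 + 0.04)
Then Y → Y · (1 + 0.04)^4
     ≈ Y · 1.1699

Percentage change = ((1 + 0.04)^4 − 1) × 100% ≈ 17.0%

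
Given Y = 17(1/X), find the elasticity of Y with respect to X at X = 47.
Elasticity = -1

Elasticity = (dY/dX) · (X/Y)

dY/dX = -17/X²
At X = 47: dY/dX = -17/2209, Y = 17/47

Elasticity = (-17/2209) · (47 / (17/47)) = -1

Interpretation: for a small percentage change in X, the percentage change in Y is approximately -1.00 times as large.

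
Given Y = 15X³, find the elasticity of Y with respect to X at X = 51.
Elasticity = 3

Elasticity = (dY/dX) · (X/Y)

dY/dX = 45·X²
At X = 51: dY/dX = 117045, Y = 1989765

Elasticity = 117045 · (51 / 1989765) = 3

Interpretation: for a small percentage change in X, the percentage change in Y is approximately 3.00 times as large.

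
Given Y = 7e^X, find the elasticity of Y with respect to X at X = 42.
Elasticity = 42

Elasticity = (dY/dX) · (X/Y)

dY/dX = 7·e^X
At X = 42: dY/dX = 7·e^42, Y = 7·e^42

Elasticity = (7·e^42) · (42 / (7·e^42)) = 42

Interpretation: for a small percentage change in X, the percentage change in Y is approximately 42.00 times as large.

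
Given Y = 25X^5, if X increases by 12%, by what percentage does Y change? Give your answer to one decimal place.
76.2%

For Y = 25X^5:
If X → X(1 + 0.12)
Then Y → Y · (1 + 0.12)^5
     ≈ Y · 1.7623

Percentage change = ((1 + 0.12)^5 − 1) × 100% ≈ 76.2%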